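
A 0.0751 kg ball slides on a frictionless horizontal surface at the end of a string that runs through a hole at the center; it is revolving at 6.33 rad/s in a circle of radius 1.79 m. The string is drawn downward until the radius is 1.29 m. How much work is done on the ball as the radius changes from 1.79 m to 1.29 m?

The constraining force is radial, so m r² ω about the center is conserved.
ω₂ = ω₁ (r₁/r₂)² = (6.33)(1.79/1.29)² = 12.19 rad/s.
W = ΔKE = ½m(v₂² − v₁²) = 4.461 J.

W ≈ 4.46 J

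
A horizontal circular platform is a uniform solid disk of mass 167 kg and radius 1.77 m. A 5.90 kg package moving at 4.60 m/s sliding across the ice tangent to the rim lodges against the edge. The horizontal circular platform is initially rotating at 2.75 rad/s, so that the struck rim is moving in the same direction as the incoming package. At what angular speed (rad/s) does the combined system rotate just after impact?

|ω_f| ≈ 2.74 rad/s

The axle reaction passes through the central axle and exerts no torque about it; angular momentum about the central axle is conserved through the impact.
I_p = ½(167)(1.77)² = 261.6 kg·m². Taking the sense of the package's angular momentum as positive, L_{package} = m v R = (5.90)(4.60)(1.77) = 48.04 kg·m²/s.
L_i = +I_p ω_p + m v R = +(261.6)(2.75) + 48.04 = 767.4 kg·m²/s.
After sticking, I_f = I_p + m R² = 261.6 + (5.90)(1.77)² = 280.1 kg·m².
ω_f = L_i / I_f = 767.4 / 280.1 = 2.740 rad/s.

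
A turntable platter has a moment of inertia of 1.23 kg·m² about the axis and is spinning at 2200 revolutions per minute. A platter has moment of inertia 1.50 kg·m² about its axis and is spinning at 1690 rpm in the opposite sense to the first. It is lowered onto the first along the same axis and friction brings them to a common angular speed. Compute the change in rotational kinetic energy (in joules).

The coupling torques are internal; angular momentum about the shared axis is conserved.
Taking A's sense as positive: L = (1.230)(2200) − (1.500)(1690) = 171.0 kg·m²·rpm.
Combined I = 1.230 + 1.500 = 2.730 kg·m².
ω_f = L / I = 171.0 / 2.730 = 62.64 rpm.
KE_i = ½ΣIω² = 56130 J; KE_f = ½(2.730)(6.559)² = 58.73 J.

ΔKE ≈ -56100 J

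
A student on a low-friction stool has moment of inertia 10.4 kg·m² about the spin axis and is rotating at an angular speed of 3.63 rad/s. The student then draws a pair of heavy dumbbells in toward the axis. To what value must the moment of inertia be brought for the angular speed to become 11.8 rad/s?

I₂ ≈ 3.20 kg·m²

Angular momentum about the spin axis is conserved since the torque about it is zero.
I₂ = I₁ω₁ / ω₂ = (10.4)(3.63) / (11.8) = 3.199 kg·m².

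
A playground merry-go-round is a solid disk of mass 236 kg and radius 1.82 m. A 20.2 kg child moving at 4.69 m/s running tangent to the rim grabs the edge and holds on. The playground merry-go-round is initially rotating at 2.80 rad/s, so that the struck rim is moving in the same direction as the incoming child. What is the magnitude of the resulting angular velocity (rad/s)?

|ω_f| ≈ 2.77 rad/s

The axle reaction passes through the axle and exerts no torque about it; angular momentum about the axle is conserved through the impact.
I_p = ½(236)(1.82)² = 390.9 kg·m². Taking the sense of the child's angular momentum as positive, L_{child} = m v R = (20.2)(4.69)(1.82) = 172.4 kg·m²/s.
L_i = +I_p ω_p + m v R = +(390.9)(2.80) + 172.4 = 1267 kg·m²/s.
After sticking, I_f = I_p + m R² = 390.9 + (20.2)(1.82)² = 457.8 kg·m².
ω_f = L_i / I_f = 1267 / 457.8 = 2.767 rad/s.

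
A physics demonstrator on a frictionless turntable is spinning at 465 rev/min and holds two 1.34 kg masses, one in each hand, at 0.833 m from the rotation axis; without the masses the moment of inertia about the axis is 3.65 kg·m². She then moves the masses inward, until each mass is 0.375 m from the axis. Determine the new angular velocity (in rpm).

ω₂ ≈ 636 rpm

No external torque acts about the spin axis, so angular momentum is conserved.
I₁ = 3.65 + 2(1.34)(0.833)² = 5.510 kg·m²; I₂ = 3.65 + 2(1.34)(0.375)² = 4.027 kg·m².
ω₂ = I₁ω₁ / I₂ = (5.510)(465 rpm) / (4.027) = 636.2 rpm.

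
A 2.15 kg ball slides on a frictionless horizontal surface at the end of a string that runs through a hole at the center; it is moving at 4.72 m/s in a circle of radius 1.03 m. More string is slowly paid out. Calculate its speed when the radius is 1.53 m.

Central (radial) force ⇒ zero torque about the center ⇒ m v r is constant.
v₂ = v₁ r₁ / r₂ = (4.72)(1.03) / (1.53) = 3.178 m/s.

v₂ ≈ 3.18 m/s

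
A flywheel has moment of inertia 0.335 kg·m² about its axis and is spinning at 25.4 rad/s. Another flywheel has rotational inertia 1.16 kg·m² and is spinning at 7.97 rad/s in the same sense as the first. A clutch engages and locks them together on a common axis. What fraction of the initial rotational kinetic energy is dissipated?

The coupling torques are internal; angular momentum about the shared axis is conserved.
Taking A's sense as positive: L = (0.3350)(25.4) + (1.160)(7.97) = 17.75 kg·m²·rad/s.
Combined I = 0.3350 + 1.160 = 1.495 kg·m².
ω_f = L / I = 17.75 / 1.495 = 11.88 rad/s.
KE_i = ½ΣIω² = 144.9 J; KE_f = ½(1.495)(11.88)² = 105.4 J.
Fraction dissipated = (KE_i − KE_f)/KE_i = 0.2725.

fraction ≈ 0.272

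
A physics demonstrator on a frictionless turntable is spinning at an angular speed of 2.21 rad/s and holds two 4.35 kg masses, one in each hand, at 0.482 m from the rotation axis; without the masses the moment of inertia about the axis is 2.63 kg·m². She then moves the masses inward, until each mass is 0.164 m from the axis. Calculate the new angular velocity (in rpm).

Angular momentum about the spin axis is conserved since the torque about it is zero.
I₁ = 2.63 + 2(4.35)(0.482)² = 4.651 kg·m²; I₂ = 2.63 + 2(4.35)(0.164)² = 2.864 kg·m².
ω₂ = I₁ω₁ / I₂ = (4.651)(2.21 rad/s) / (2.864) = 3.589 rad/s = 34.27 rpm.

ω₂ ≈ 34.3 rpm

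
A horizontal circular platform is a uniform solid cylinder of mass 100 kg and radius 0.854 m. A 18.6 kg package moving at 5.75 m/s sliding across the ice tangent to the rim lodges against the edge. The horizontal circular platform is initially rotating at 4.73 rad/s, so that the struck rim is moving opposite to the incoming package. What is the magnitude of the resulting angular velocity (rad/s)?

The axle reaction passes through the central axle and exerts no torque about it; angular momentum about the central axle is conserved through the impact.
I_p = ½(100)(0.854)² = 36.47 kg·m². Taking the sense of the package's angular momentum as positive, L_{package} = m v R = (18.6)(5.75)(0.854) = 91.34 kg·m²/s.
L_i = −I_p ω_p + m v R = −(36.47)(4.73) + 91.34 = -81.15 kg·m²/s.
After sticking, I_f = I_p + m R² = 36.47 + (18.6)(0.854)² = 50.03 kg·m².
ω_f = L_i / I_f = -81.15 / 50.03 = -1.622 rad/s.

|ω_f| ≈ 1.62 rad/s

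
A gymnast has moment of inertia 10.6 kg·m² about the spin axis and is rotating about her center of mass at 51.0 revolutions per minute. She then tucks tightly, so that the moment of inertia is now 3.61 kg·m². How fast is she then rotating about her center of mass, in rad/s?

No external torque acts about the spin axis, so angular momentum is conserved.
ω₂ = I₁ω₁ / I₂ = (10.60)(51.0 rpm) / (3.610) = 149.8 rpm = 15.68 rad/s.

ω₂ ≈ 15.7 rad/s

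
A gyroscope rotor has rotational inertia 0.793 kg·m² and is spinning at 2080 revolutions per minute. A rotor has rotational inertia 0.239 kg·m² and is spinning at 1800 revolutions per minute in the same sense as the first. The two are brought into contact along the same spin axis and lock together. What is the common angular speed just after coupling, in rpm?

No external torque acts about the common axis, so total angular momentum is conserved.
Taking A's sense as positive: L = (0.7930)(2080) + (0.2390)(1800) = 2080 kg·m²·rpm.
Combined I = 0.7930 + 0.2390 = 1.032 kg·m².
ω_f = L / I = 2080 / 1.032 = 2015 rpm.

|ω_f| ≈ 2020 rpm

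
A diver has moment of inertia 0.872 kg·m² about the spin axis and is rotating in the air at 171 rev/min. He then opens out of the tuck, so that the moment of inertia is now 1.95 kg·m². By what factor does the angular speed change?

ω₂/ω₁ ≈ 0.447

Angular momentum about the spin axis is conserved since the torque about it is zero.
ω₂/ω₁ = I₁/I₂ = 0.8720 / 1.950 = 0.4472.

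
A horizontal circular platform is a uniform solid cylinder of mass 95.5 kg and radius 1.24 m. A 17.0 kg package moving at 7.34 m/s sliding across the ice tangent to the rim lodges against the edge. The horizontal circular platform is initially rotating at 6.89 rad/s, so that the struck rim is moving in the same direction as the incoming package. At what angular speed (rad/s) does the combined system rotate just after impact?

|ω_f| ≈ 6.64 rad/s

The axle reaction passes through the central axle and exerts no torque about it; angular momentum about the central axle is conserved through the impact.
I_p = ½(95.5)(1.24)² = 73.42 kg·m². Taking the sense of the package's angular momentum as positive, L_{package} = m v R = (17.0)(7.34)(1.24) = 154.7 kg·m²/s.
L_i = +I_p ω_p + m v R = +(73.42)(6.89) + 154.7 = 660.6 kg·m²/s.
After sticking, I_f = I_p + m R² = 73.42 + (17.0)(1.24)² = 99.56 kg·m².
ω_f = L_i / I_f = 660.6 / 99.56 = 6.635 rad/s.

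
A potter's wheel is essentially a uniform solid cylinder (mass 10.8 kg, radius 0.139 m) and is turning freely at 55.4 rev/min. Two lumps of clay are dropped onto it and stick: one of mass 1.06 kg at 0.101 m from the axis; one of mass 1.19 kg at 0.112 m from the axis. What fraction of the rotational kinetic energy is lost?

fraction ≈ 0.198

No external torque acts about the axis; L_before = L_after.
I_p = ½(10.8)(0.139)² = 0.1043 kg·m².
Added inertia Σmr² = (1.06)(0.101)² + (1.19)(0.112)² = 0.02574 kg·m²; I_f = 0.1043 + 0.02574 = 0.1301 kg·m².
ω_f = I_p ω_i / I_f = (0.1043)(55.4) / 0.1301 = 44.44 rpm.
KE_i = ½(0.1043)(5.801 rad/s)² = 1.756 J; KE_f = ½(0.1301)(4.653)² = 1.408 J.
Fraction lost = 0.1979.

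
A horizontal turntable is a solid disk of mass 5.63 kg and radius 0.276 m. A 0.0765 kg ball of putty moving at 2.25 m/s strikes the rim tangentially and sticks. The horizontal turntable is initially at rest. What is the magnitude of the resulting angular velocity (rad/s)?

|ω_f| ≈ 0.216 rad/s

The axle reaction passes through the axle and exerts no torque about it; angular momentum about the axle is conserved through the impact.
I_p = ½(5.63)(0.276)² = 0.2144 kg·m². Taking the sense of the ball of putty's angular momentum as positive, L_{ball} = m v R = (0.0765)(2.25)(0.276) = 0.04751 kg·m²/s.
L_i = 0 + 0.04751 = 0.04751 kg·m²/s.
After sticking, I_f = I_p + m R² = 0.2144 + (0.0765)(0.276)² = 0.2203 kg·m².
ω_f = L_i / I_f = 0.04751 / 0.2203 = 0.2157 rad/s.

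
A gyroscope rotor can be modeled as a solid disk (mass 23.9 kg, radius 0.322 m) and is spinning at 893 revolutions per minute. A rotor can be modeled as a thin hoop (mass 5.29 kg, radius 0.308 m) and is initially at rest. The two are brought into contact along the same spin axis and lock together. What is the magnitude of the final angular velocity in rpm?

No external torque acts about the common axis, so total angular momentum is conserved.
Moments of inertia: I_A = ½(23.9)(0.322)² = 1.239 kg·m²; I_B = (5.29)(0.308)² = 0.5018 kg·m².
Taking A's sense as positive: L = (1.239)(893) = 1106 kg·m²·rpm.
Combined I = 1.239 + 0.5018 = 1.741 kg·m².
ω_f = L / I = 1106 / 1.741 = 635.6 rpm.

|ω_f| ≈ 636 rpm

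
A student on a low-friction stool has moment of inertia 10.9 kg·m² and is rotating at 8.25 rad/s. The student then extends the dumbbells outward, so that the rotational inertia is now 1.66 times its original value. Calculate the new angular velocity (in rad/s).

With no external torque about the axis, L is conserved: I₁ω₁ = I₂ω₂.
I₂ = 1.66 × 10.9 = 18.09 kg·m².
ω₂ = I₁ω₁ / I₂ = (10.90)(8.25 rad/s) / (18.09) = 4.970 rad/s.

ω₂ ≈ 4.97 rad/s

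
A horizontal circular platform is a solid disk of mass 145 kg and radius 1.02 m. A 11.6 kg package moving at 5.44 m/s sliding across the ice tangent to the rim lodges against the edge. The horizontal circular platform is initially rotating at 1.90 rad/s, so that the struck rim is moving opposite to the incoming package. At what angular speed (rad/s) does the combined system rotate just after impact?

The axle reaction passes through the central axle and exerts no torque about it; angular momentum about the central axle is conserved through the impact.
I_p = ½(145)(1.02)² = 75.43 kg·m². Taking the sense of the package's angular momentum as positive, L_{package} = m v R = (11.6)(5.44)(1.02) = 64.37 kg·m²/s.
L_i = −I_p ω_p + m v R = −(75.43)(1.90) + 64.37 = -78.95 kg·m²/s.
After sticking, I_f = I_p + m R² = 75.43 + (11.6)(1.02)² = 87.50 kg·m².
ω_f = L_i / I_f = -78.95 / 87.50 = -0.9023 rad/s.

|ω_f| ≈ 0.902 rad/s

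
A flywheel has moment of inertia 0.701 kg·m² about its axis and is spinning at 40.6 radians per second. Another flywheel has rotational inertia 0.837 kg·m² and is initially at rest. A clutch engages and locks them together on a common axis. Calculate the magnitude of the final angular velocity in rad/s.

|ω_f| ≈ 18.5 rad/s

No external torque acts about the common axis, so total angular momentum is conserved.
Taking A's sense as positive: L = (0.7010)(40.6) = 28.46 kg·m²·rad/s.
Combined I = 0.7010 + 0.8370 = 1.538 kg·m².
ω_f = L / I = 28.46 / 1.538 = 18.50 rad/s.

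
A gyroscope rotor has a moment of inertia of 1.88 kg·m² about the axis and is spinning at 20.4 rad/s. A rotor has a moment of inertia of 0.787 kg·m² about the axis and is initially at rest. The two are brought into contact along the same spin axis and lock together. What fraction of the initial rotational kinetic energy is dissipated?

fraction ≈ 0.295

The coupling torques are internal; angular momentum about the shared axis is conserved.
Taking A's sense as positive: L = (1.880)(20.4) = 38.35 kg·m²·rad/s.
Combined I = 1.880 + 0.7870 = 2.667 kg·m².
ω_f = L / I = 38.35 / 2.667 = 14.38 rad/s.
KE_i = ½ΣIω² = 391.2 J; KE_f = ½(2.667)(14.38)² = 275.8 J.
Fraction dissipated = (KE_i − KE_f)/KE_i = 0.2951.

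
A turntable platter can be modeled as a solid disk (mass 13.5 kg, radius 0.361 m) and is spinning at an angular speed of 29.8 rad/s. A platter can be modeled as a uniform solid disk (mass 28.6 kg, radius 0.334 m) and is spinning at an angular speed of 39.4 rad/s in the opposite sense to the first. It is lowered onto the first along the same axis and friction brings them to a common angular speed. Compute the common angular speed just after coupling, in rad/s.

|ω_f| ≈ 14.8 rad/s

The coupling torques are internal; angular momentum about the shared axis is conserved.
Moments of inertia: I_A = ½(13.5)(0.361)² = 0.8797 kg·m²; I_B = ½(28.6)(0.334)² = 1.595 kg·m².
Taking A's sense as positive: L = (0.8797)(29.8) − (1.595)(39.4) = -36.64 kg·m²·rad/s.
Combined I = 0.8797 + 1.595 = 2.475 kg·m².
ω_f = L / I = -36.64 / 2.475 = -14.80 rad/s.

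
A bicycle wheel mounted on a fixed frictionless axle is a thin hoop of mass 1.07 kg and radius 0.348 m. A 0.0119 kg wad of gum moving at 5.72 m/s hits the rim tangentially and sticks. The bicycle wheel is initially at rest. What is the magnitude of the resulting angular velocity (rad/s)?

About the axle the impulsive forces during the collision are internal, so angular momentum about that axis is conserved.
I_p = (1.07)(0.348)² = 0.1296 kg·m². Taking the sense of the wad of gum's angular momentum as positive, L_{wad} = m v R = (0.0119)(5.72)(0.348) = 0.02369 kg·m²/s.
L_i = 0 + 0.02369 = 0.02369 kg·m²/s.
After sticking, I_f = I_p + m R² = 0.1296 + (0.0119)(0.348)² = 0.1310 kg·m².
ω_f = L_i / I_f = 0.02369 / 0.1310 = 0.1808 rad/s.

|ω_f| ≈ 0.181 rad/s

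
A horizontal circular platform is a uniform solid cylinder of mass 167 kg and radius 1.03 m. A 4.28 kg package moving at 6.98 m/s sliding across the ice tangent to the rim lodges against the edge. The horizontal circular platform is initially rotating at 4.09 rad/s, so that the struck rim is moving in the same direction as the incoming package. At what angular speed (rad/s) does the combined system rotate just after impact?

|ω_f| ≈ 4.22 rad/s

The axle reaction passes through the central axle and exerts no torque about it; angular momentum about the central axle is conserved through the impact.
I_p = ½(167)(1.03)² = 88.59 kg·m². Taking the sense of the package's angular momentum as positive, L_{package} = m v R = (4.28)(6.98)(1.03) = 30.77 kg·m²/s.
L_i = +I_p ω_p + m v R = +(88.59)(4.09) + 30.77 = 393.1 kg·m²/s.
After sticking, I_f = I_p + m R² = 88.59 + (4.28)(1.03)² = 93.13 kg·m².
ω_f = L_i / I_f = 393.1 / 93.13 = 4.221 rad/s.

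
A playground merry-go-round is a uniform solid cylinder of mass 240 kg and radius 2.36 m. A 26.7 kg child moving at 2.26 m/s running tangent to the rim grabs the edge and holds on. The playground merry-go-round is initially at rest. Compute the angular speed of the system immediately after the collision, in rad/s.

About the axle the impulsive forces during the collision are internal, so angular momentum about that axis is conserved.
I_p = ½(240)(2.36)² = 668.4 kg·m². Taking the sense of the child's angular momentum as positive, L_{child} = m v R = (26.7)(2.26)(2.36) = 142.4 kg·m²/s.
L_i = 0 + 142.4 = 142.4 kg·m²/s.
After sticking, I_f = I_p + m R² = 668.4 + (26.7)(2.36)² = 817.1 kg·m².
ω_f = L_i / I_f = 142.4 / 817.1 = 0.1743 rad/s.

|ω_f| ≈ 0.174 rad/s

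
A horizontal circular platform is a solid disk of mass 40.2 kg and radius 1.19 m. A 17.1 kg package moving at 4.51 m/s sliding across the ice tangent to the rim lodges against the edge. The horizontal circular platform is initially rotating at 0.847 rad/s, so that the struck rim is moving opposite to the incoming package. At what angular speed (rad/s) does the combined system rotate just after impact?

The axle reaction passes through the central axle and exerts no torque about it; angular momentum about the central axle is conserved through the impact.
I_p = ½(40.2)(1.19)² = 28.46 kg·m². Taking the sense of the package's angular momentum as positive, L_{package} = m v R = (17.1)(4.51)(1.19) = 91.77 kg·m²/s.
L_i = −I_p ω_p + m v R = −(28.46)(0.847) + 91.77 = 67.67 kg·m²/s.
After sticking, I_f = I_p + m R² = 28.46 + (17.1)(1.19)² = 52.68 kg·m².
ω_f = L_i / I_f = 67.67 / 52.68 = 1.284 rad/s.

|ω_f| ≈ 1.28 rad/s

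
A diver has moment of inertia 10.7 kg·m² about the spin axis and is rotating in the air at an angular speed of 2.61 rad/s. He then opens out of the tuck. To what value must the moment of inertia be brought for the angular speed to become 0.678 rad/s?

I₂ ≈ 41.2 kg·m²

No external torque acts about the spin axis, so angular momentum is conserved.
I₂ = I₁ω₁ / ω₂ = (10.7)(2.61) / (0.678) = 41.19 kg·m².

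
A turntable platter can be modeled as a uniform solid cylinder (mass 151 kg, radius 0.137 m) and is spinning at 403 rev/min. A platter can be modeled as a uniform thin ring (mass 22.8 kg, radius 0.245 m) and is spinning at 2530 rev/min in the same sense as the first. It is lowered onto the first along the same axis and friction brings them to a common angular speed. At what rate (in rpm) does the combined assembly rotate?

No external torque acts about the common axis, so total angular momentum is conserved.
Moments of inertia: I_A = ½(151)(0.137)² = 1.417 kg·m²; I_B = (22.8)(0.245)² = 1.369 kg·m².
Taking A's sense as positive: L = (1.417)(403) + (1.369)(2530) = 4034 kg·m²·rpm.
Combined I = 1.417 + 1.369 = 2.786 kg·m².
ω_f = L / I = 4034 / 2.786 = 1448 rpm.

|ω_f| ≈ 1450 rpm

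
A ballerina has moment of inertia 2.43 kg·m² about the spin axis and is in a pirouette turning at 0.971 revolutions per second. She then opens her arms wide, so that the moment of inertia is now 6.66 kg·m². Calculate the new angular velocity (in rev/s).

With no external torque about the axis, L is conserved: I₁ω₁ = I₂ω₂.
ω₂ = I₁ω₁ / I₂ = (2.430)(0.971 rev/s) / (6.660) = 0.3543 rev/s.

ω₂ ≈ 0.354 rev/s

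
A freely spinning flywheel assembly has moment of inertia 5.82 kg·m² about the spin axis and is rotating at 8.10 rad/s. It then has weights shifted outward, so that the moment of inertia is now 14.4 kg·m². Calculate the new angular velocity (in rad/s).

No external torque acts about the spin axis, so angular momentum is conserved.
ω₂ = I₁ω₁ / I₂ = (5.820)(8.10 rad/s) / (14.40) = 3.274 rad/s.

ω₂ ≈ 3.27 rad/s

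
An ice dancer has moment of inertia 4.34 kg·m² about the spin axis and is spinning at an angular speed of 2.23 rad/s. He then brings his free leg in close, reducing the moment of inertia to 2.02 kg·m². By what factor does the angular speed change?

ω₂/ω₁ ≈ 2.15

Angular momentum about the spin axis is conserved since the torque about it is zero.
ω₂/ω₁ = I₁/I₂ = 4.340 / 2.020 = 2.149.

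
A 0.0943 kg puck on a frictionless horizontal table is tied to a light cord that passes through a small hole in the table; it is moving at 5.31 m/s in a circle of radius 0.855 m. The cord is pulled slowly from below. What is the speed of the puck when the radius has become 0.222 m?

v₂ ≈ 20.5 m/s

The only horizontal force on the mass is along the cord (radial), so it exerts no torque about the hole and angular momentum m v r is conserved.
v₂ = v₁ r₁ / r₂ = (5.31)(0.855) / (0.222) = 20.45 m/s.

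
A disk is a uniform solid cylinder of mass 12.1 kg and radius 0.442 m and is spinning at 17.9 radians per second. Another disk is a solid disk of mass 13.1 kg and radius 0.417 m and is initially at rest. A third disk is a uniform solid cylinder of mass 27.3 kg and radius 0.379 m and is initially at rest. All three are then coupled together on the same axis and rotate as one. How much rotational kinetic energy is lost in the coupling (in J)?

The coupling torques are internal; angular momentum about the shared axis is conserved.
Moments of inertia: I_A = ½(12.1)(0.442)² = 1.182 kg·m²; I_B = ½(13.1)(0.417)² = 1.139 kg·m²; I_C = ½(27.3)(0.379)² = 1.961 kg·m².
Taking A's sense as positive: L = (1.182)(17.9) = 21.16 kg·m²·rad/s.
Combined I = 1.182 + 1.139 + 1.961 = 4.282 kg·m².
ω_f = L / I = 21.16 / 4.282 = 4.941 rad/s.
KE_i = ½ΣIω² = 189.4 J; KE_f = ½(4.282)(4.941)² = 52.27 J.

ΔKE lost ≈ 137 J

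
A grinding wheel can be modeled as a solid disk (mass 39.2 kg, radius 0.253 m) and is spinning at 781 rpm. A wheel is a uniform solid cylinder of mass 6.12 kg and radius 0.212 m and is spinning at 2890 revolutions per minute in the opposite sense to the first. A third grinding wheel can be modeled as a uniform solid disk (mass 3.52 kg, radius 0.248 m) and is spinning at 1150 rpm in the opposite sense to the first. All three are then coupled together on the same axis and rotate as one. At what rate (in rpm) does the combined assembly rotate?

No external torque acts about the common axis, so total angular momentum is conserved.
Moments of inertia: I_A = ½(39.2)(0.253)² = 1.255 kg·m²; I_B = ½(6.12)(0.212)² = 0.1375 kg·m²; I_C = ½(3.52)(0.248)² = 0.1082 kg·m².
Taking A's sense as positive: L = (1.255)(781) − (0.1375)(2890) − (0.1082)(1150) = 457.9 kg·m²·rpm.
Combined I = 1.255 + 0.1375 + 0.1082 = 1.500 kg·m².
ω_f = L / I = 457.9 / 1.500 = 305.2 rpm.

|ω_f| ≈ 305 rpm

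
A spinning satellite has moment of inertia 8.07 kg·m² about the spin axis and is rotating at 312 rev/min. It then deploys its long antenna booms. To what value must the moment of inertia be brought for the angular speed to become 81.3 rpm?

With no external torque about the axis, L is conserved: I₁ω₁ = I₂ω₂.
I₂ = I₁ω₁ / ω₂ = (8.07)(312) / (81.3) = 30.97 kg·m².

I₂ ≈ 31.0 kg·m²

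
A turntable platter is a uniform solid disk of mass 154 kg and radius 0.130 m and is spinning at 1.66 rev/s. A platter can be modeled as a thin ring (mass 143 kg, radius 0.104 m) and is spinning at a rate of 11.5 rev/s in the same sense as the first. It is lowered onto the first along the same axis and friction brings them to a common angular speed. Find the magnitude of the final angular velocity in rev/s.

The coupling torques are internal; angular momentum about the shared axis is conserved.
Moments of inertia: I_A = ½(154)(0.130)² = 1.301 kg·m²; I_B = (143)(0.104)² = 1.547 kg·m².
Taking A's sense as positive: L = (1.301)(1.66) + (1.547)(11.5) = 19.95 kg·m²·rev/s.
Combined I = 1.301 + 1.547 = 2.848 kg·m².
ω_f = L / I = 19.95 / 2.848 = 7.004 rev/s.

|ω_f| ≈ 7.00 rev/s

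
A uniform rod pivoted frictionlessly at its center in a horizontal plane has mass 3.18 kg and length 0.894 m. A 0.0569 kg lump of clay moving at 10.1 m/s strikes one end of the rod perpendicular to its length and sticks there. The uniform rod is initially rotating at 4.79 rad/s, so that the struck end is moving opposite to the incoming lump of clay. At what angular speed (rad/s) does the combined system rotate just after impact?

About the pivot the impulsive forces during the collision are internal, so angular momentum about that axis is conserved.
I_p = (1/12)(3.18)(0.894)² = 0.2118 kg·m². Taking the sense of the lump of clay's angular momentum as positive, L_{lump} = m v R = (0.0569)(10.1)(0.894/2) = 0.2569 kg·m²/s.
L_i = −I_p ω_p + m v R = −(0.2118)(4.79) + 0.2569 = -0.7576 kg·m²/s.
After sticking, I_f = I_p + m R² = 0.2118 + (0.0569)(0.894/2)² = 0.2232 kg·m².
ω_f = L_i / I_f = -0.7576 / 0.2232 = -3.395 rad/s.

|ω_f| ≈ 3.39 rad/s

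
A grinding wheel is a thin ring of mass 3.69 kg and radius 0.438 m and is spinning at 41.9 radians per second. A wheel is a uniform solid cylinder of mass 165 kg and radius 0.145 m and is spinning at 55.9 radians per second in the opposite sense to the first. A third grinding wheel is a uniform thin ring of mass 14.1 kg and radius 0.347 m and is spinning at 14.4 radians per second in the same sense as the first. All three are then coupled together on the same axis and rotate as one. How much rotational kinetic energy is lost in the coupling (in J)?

ΔKE lost ≈ 3290 J

No external torque acts about the common axis, so total angular momentum is conserved.
Moments of inertia: I_A = (3.69)(0.438)² = 0.7079 kg·m²; I_B = ½(165)(0.145)² = 1.735 kg·m²; I_C = (14.1)(0.347)² = 1.698 kg·m².
Taking A's sense as positive: L = (0.7079)(41.9) − (1.735)(55.9) + (1.698)(14.4) = -42.85 kg·m²·rad/s.
Combined I = 0.7079 + 1.735 + 1.698 = 4.140 kg·m².
ω_f = L / I = -42.85 / 4.140 = -10.35 rad/s.
KE_i = ½ΣIω² = 3508 J; KE_f = ½(4.140)(10.35)² = 221.8 J.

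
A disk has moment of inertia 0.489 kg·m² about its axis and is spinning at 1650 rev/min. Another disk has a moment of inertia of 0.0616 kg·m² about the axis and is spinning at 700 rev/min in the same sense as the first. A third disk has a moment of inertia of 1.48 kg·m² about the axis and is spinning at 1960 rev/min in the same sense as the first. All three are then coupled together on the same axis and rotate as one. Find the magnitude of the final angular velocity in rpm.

|ω_f| ≈ 1850 rpm

No external torque acts about the common axis, so total angular momentum is conserved.
Taking A's sense as positive: L = (0.4890)(1650) + (0.06160)(700) + (1.480)(1960) = 3751 kg·m²·rpm.
Combined I = 0.4890 + 0.06160 + 1.480 = 2.031 kg·m².
ω_f = L / I = 3751 / 2.031 = 1847 rpm.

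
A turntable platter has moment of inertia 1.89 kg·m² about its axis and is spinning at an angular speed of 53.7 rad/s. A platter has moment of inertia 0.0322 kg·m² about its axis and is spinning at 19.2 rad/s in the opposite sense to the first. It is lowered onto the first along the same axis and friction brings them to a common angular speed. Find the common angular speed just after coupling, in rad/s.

No external torque acts about the common axis, so total angular momentum is conserved.
Taking A's sense as positive: L = (1.890)(53.7) − (0.03220)(19.2) = 100.9 kg·m²·rad/s.
Combined I = 1.890 + 0.03220 = 1.922 kg·m².
ω_f = L / I = 100.9 / 1.922 = 52.48 rad/s.

|ω_f| ≈ 52.5 rad/s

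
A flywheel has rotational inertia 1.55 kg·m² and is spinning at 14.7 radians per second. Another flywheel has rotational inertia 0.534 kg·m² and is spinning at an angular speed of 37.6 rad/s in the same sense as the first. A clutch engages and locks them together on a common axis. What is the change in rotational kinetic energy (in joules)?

No external torque acts about the common axis, so total angular momentum is conserved.
Taking A's sense as positive: L = (1.550)(14.7) + (0.5340)(37.6) = 42.86 kg·m²·rad/s.
Combined I = 1.550 + 0.5340 = 2.084 kg·m².
ω_f = L / I = 42.86 / 2.084 = 20.57 rad/s.
KE_i = ½ΣIω² = 544.9 J; KE_f = ½(2.084)(20.57)² = 440.8 J.

ΔKE ≈ -104 J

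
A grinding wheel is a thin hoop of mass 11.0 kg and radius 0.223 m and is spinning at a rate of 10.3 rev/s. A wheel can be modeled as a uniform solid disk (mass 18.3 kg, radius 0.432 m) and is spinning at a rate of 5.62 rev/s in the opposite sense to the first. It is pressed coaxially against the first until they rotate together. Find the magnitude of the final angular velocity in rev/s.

The coupling torques are internal; angular momentum about the shared axis is conserved.
Moments of inertia: I_A = (11.0)(0.223)² = 0.5470 kg·m²; I_B = ½(18.3)(0.432)² = 1.708 kg·m².
Taking A's sense as positive: L = (0.5470)(10.3) − (1.708)(5.62) = -3.962 kg·m²·rev/s.
Combined I = 0.5470 + 1.708 = 2.255 kg·m².
ω_f = L / I = -3.962 / 2.255 = -1.757 rev/s.

|ω_f| ≈ 1.76 rev/s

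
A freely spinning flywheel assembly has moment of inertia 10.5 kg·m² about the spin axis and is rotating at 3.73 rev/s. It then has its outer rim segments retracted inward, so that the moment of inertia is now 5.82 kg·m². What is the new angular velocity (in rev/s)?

ω₂ ≈ 6.73 rev/s

With no external torque about the axis, L is conserved: I₁ω₁ = I₂ω₂.
ω₂ = I₁ω₁ / I₂ = (10.50)(3.73 rev/s) / (5.820) = 6.729 rev/s.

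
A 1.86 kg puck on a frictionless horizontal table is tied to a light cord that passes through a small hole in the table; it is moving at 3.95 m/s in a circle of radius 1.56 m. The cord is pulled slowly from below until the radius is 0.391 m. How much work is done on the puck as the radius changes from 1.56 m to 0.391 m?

W ≈ 216 J

The only horizontal force on the mass is along the cord (radial), so it exerts no torque about the hole and angular momentum m v r is conserved.
v₂ = v₁ r₁ / r₂ = (3.95)(1.56) / (0.391) = 15.76 m/s.
W = ΔKE = ½m(v₂² − v₁²) = 216.5 J.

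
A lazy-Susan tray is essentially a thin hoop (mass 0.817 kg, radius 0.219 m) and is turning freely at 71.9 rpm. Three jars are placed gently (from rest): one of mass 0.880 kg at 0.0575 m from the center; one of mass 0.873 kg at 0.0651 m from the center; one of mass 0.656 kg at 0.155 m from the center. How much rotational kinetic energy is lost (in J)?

The added mass arrives with no angular momentum about the center, and any external torque about the center is negligible, so the system's angular momentum is conserved.
I_p = (0.817)(0.219)² = 0.03918 kg·m².
Added inertia Σmr² = (0.880)(0.0575)² + (0.873)(0.0651)² + (0.656)(0.155)² = 0.02237 kg·m²; I_f = 0.03918 + 0.02237 = 0.06155 kg·m².
ω_f = I_p ω_i / I_f = (0.03918)(71.9) / 0.06155 = 45.77 rpm.
KE_i = ½(0.03918)(7.529 rad/s)² = 1.111 J; KE_f = ½(0.06155)(4.793)² = 0.7071 J.

energy lost ≈ 0.404 J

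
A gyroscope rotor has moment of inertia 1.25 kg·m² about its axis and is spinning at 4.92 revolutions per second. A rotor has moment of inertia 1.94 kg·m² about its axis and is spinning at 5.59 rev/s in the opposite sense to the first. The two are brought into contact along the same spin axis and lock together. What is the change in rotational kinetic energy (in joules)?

No external torque acts about the common axis, so total angular momentum is conserved.
Taking A's sense as positive: L = (1.250)(4.92) − (1.940)(5.59) = -4.695 kg·m²·rev/s.
Combined I = 1.250 + 1.940 = 3.190 kg·m².
ω_f = L / I = -4.695 / 3.190 = -1.472 rev/s.
KE_i = ½ΣIω² = 1794 J; KE_f = ½(3.190)(9.247)² = 136.4 J.

ΔKE ≈ -1660 J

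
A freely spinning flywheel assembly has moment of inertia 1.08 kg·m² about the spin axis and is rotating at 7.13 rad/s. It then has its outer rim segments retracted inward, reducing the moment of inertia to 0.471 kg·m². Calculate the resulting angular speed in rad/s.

ω₂ ≈ 16.3 rad/s

No external torque acts about the spin axis, so angular momentum is conserved.
ω₂ = I₁ω₁ / I₂ = (1.080)(7.13 rad/s) / (0.4710) = 16.35 rad/s.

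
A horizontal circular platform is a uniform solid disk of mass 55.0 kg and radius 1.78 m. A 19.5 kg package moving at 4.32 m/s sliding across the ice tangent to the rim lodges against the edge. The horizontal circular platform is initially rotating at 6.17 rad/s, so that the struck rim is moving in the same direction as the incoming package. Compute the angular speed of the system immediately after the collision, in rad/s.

|ω_f| ≈ 4.62 rad/s

About the central axle the impulsive forces during the collision are internal, so angular momentum about that axis is conserved.
I_p = ½(55.0)(1.78)² = 87.13 kg·m². Taking the sense of the package's angular momentum as positive, L_{package} = m v R = (19.5)(4.32)(1.78) = 149.9 kg·m²/s.
L_i = +I_p ω_p + m v R = +(87.13)(6.17) + 149.9 = 687.5 kg·m²/s.
After sticking, I_f = I_p + m R² = 87.13 + (19.5)(1.78)² = 148.9 kg·m².
ω_f = L_i / I_f = 687.5 / 148.9 = 4.617 rad/s.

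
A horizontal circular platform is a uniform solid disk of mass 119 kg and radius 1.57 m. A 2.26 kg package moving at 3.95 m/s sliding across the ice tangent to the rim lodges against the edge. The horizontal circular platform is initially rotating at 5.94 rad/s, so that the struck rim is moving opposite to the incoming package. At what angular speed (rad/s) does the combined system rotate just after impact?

The axle reaction passes through the central axle and exerts no torque about it; angular momentum about the central axle is conserved through the impact.
I_p = ½(119)(1.57)² = 146.7 kg·m². Taking the sense of the package's angular momentum as positive, L_{package} = m v R = (2.26)(3.95)(1.57) = 14.02 kg·m²/s.
L_i = −I_p ω_p + m v R = −(146.7)(5.94) + 14.02 = -857.2 kg·m²/s.
After sticking, I_f = I_p + m R² = 146.7 + (2.26)(1.57)² = 152.2 kg·m².
ω_f = L_i / I_f = -857.2 / 152.2 = -5.631 rad/s.

|ω_f| ≈ 5.63 rad/s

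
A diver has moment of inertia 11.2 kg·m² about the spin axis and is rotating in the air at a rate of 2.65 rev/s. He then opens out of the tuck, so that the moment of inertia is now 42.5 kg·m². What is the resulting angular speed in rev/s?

ω₂ ≈ 0.698 rev/s

No external torque acts about the spin axis, so angular momentum is conserved.
ω₂ = I₁ω₁ / I₂ = (11.20)(2.65 rev/s) / (42.50) = 0.6984 rev/s.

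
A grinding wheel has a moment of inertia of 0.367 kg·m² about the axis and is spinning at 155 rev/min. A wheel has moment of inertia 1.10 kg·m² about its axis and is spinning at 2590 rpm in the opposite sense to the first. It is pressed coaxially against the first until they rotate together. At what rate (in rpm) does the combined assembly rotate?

The coupling torques are internal; angular momentum about the shared axis is conserved.
Taking A's sense as positive: L = (0.3670)(155) − (1.100)(2590) = -2792 kg·m²·rpm.
Combined I = 0.3670 + 1.100 = 1.467 kg·m².
ω_f = L / I = -2792 / 1.467 = -1903 rpm.

|ω_f| ≈ 1900 rpm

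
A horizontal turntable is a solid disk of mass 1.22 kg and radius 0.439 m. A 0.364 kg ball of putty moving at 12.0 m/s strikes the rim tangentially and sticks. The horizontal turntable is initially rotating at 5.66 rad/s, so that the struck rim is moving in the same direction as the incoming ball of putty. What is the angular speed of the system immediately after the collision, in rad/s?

The axle reaction passes through the axle and exerts no torque about it; angular momentum about the axle is conserved through the impact.
I_p = ½(1.22)(0.439)² = 0.1176 kg·m². Taking the sense of the ball of putty's angular momentum as positive, L_{ball} = m v R = (0.364)(12.0)(0.439) = 1.918 kg·m²/s.
L_i = +I_p ω_p + m v R = +(0.1176)(5.66) + 1.918 = 2.583 kg·m²/s.
After sticking, I_f = I_p + m R² = 0.1176 + (0.364)(0.439)² = 0.1877 kg·m².
ω_f = L_i / I_f = 2.583 / 0.1877 = 13.76 rad/s.

|ω_f| ≈ 13.8 rad/s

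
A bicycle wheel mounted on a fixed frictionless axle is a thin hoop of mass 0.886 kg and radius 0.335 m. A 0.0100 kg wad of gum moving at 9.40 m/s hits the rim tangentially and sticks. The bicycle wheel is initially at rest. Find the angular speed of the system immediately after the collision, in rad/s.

|ω_f| ≈ 0.313 rad/s

The axle reaction passes through the axle and exerts no torque about it; angular momentum about the axle is conserved through the impact.
I_p = (0.886)(0.335)² = 0.09943 kg·m². Taking the sense of the wad of gum's angular momentum as positive, L_{wad} = m v R = (0.0100)(9.40)(0.335) = 0.03149 kg·m²/s.
L_i = 0 + 0.03149 = 0.03149 kg·m²/s.
After sticking, I_f = I_p + m R² = 0.09943 + (0.0100)(0.335)² = 0.1006 kg·m².
ω_f = L_i / I_f = 0.03149 / 0.1006 = 0.3132 rad/s.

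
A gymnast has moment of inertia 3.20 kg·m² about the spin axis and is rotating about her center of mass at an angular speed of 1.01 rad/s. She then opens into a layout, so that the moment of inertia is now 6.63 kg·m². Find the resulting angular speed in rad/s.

ω₂ ≈ 0.487 rad/s

No external torque acts about the spin axis, so angular momentum is conserved.
ω₂ = I₁ω₁ / I₂ = (3.200)(1.01 rad/s) / (6.630) = 0.4875 rad/s.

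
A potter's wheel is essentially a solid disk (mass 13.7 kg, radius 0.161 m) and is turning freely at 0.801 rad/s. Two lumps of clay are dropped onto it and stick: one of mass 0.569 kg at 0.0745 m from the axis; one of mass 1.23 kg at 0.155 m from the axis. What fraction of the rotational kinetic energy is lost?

fraction ≈ 0.156

No external torque acts about the axis; L_before = L_after.
I_p = ½(13.7)(0.161)² = 0.1776 kg·m².
Added inertia Σmr² = (0.569)(0.0745)² + (1.23)(0.155)² = 0.03271 kg·m²; I_f = 0.1776 + 0.03271 = 0.2103 kg·m².
ω_f = I_p ω_i / I_f = (0.1776)(0.801) / 0.2103 = 0.6764 rad/s.
KE_i = ½(0.1776)(0.8010 rad/s)² = 0.05696 J; KE_f = ½(0.2103)(0.6764)² = 0.04810 J.
Fraction lost = 0.1556.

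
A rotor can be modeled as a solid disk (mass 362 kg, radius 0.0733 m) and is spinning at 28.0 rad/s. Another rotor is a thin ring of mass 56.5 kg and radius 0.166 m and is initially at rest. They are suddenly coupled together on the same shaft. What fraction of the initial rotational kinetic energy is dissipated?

The coupling torques are internal; angular momentum about the shared axis is conserved.
Moments of inertia: I_A = ½(362)(0.0733)² = 0.9725 kg·m²; I_B = (56.5)(0.166)² = 1.557 kg·m².
Taking A's sense as positive: L = (0.9725)(28.0) = 27.23 kg·m²·rad/s.
Combined I = 0.9725 + 1.557 = 2.529 kg·m².
ω_f = L / I = 27.23 / 2.529 = 10.77 rad/s.
KE_i = ½ΣIω² = 381.2 J; KE_f = ½(2.529)(10.77)² = 146.6 J.
Fraction dissipated = (KE_i − KE_f)/KE_i = 0.6155.

fraction ≈ 0.616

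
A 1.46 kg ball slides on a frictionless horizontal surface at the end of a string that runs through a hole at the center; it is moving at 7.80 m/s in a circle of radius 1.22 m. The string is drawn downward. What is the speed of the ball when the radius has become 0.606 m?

The only horizontal force on the mass is along the cord (radial), so it exerts no torque about the hole and angular momentum m v r is conserved.
v₂ = v₁ r₁ / r₂ = (7.80)(1.22) / (0.606) = 15.70 m/s.

v₂ ≈ 15.7 m/s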